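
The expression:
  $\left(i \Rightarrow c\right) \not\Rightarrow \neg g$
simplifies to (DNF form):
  $\left(c \wedge g\right) \vee \left(g \wedge \neg i\right)$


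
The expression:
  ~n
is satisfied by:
  {n: False}


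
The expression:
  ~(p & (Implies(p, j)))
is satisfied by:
  {p: False, j: False}
  {j: True, p: False}
  {p: True, j: False}


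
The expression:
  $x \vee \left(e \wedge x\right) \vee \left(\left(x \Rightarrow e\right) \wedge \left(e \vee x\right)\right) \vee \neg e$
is always true.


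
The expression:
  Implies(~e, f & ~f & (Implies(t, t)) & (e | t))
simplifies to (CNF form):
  e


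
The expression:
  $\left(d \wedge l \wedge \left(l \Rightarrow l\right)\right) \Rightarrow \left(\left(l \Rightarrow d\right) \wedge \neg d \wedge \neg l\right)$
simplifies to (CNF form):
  $\neg d \vee \neg l$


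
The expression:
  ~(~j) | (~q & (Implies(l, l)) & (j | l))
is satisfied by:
  {l: True, j: True, q: False}
  {j: True, q: False, l: False}
  {l: True, j: True, q: True}
  {j: True, q: True, l: False}
  {l: True, q: False, j: False}


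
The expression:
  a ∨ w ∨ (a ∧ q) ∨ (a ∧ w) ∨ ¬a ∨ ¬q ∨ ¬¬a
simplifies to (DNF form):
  True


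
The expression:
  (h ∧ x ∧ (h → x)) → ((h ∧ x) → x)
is always true.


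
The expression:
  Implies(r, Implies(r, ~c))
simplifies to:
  ~c | ~r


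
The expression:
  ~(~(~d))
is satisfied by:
  {d: False}


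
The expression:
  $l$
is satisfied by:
  {l: True}


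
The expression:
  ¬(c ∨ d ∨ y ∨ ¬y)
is never true.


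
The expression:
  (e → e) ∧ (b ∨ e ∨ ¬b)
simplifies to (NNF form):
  True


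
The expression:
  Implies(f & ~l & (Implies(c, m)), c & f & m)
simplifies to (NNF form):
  c | l | ~f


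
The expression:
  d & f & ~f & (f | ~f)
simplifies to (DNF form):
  False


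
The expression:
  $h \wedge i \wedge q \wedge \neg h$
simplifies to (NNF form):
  $\text{False}$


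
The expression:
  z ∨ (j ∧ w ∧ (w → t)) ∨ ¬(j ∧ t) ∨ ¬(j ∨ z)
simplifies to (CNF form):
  w ∨ z ∨ ¬j ∨ ¬t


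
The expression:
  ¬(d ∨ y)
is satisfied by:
  {d: False, y: False}


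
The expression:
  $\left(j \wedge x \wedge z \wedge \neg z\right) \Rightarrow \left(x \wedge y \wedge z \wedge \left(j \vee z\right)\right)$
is always true.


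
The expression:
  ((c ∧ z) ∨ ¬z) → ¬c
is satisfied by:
  {c: False}


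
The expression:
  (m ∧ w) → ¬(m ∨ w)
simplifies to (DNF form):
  ¬m ∨ ¬w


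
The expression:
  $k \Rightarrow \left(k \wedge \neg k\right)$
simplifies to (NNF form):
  $\neg k$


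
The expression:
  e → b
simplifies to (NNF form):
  b ∨ ¬e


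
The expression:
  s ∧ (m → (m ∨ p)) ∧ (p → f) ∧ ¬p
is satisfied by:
  {s: True, p: False}


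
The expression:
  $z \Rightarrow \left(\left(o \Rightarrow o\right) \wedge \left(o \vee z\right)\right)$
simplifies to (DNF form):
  $\text{True}$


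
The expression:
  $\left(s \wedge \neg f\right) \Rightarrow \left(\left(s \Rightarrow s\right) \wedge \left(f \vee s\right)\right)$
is always true.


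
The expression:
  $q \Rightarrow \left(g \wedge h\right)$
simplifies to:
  $\left(g \wedge h\right) \vee \neg q$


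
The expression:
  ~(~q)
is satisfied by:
  {q: True}


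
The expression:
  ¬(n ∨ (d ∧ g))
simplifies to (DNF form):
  (¬d ∧ ¬n) ∨ (¬g ∧ ¬n)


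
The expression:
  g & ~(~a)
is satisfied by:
  {a: True, g: True}


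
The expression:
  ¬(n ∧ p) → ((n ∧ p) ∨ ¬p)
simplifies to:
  n ∨ ¬p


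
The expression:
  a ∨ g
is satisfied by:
  {a: True, g: True}
  {a: True, g: False}
  {g: True, a: False}


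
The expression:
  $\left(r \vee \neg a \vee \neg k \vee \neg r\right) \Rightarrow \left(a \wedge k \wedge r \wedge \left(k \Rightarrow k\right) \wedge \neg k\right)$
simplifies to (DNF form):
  $\text{False}$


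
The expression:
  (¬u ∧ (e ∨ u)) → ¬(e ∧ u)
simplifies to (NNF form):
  True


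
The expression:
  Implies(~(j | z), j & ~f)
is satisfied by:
  {z: True, j: True}
  {z: True, j: False}
  {j: True, z: False}


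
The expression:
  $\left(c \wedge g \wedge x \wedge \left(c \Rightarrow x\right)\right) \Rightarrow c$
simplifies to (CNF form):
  $\text{True}$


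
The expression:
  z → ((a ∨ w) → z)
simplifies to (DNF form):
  True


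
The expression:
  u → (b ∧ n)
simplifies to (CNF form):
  (b ∨ ¬u) ∧ (n ∨ ¬u)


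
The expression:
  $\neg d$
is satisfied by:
  {d: False}


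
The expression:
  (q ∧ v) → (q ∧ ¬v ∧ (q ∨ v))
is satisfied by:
  {v: False, q: False}
  {q: True, v: False}
  {v: True, q: False}


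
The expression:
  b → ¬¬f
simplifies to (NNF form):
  f ∨ ¬b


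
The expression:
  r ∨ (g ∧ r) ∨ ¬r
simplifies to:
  True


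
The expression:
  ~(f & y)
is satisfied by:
  {y: False, f: False}
  {f: True, y: False}
  {y: True, f: False}


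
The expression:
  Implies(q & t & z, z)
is always true.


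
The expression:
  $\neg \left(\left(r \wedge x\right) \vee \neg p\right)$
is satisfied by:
  {p: True, x: False, r: False}
  {p: True, r: True, x: False}
  {p: True, x: True, r: False}


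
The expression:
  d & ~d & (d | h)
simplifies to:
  False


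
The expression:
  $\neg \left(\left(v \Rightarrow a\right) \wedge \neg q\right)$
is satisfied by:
  {q: True, v: True, a: False}
  {q: True, a: False, v: False}
  {q: True, v: True, a: True}
  {q: True, a: True, v: False}
  {v: True, a: False, q: False}


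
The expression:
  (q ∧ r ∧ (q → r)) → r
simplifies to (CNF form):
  True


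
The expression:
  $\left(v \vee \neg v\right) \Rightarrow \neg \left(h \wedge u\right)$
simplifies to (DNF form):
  $\neg h \vee \neg u$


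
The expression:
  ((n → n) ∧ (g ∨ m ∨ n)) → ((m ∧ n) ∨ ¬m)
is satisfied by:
  {n: True, m: False}
  {m: False, n: False}
  {m: True, n: True}


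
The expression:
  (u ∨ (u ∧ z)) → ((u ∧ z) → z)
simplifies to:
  True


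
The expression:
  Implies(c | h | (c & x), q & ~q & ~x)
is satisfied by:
  {h: False, c: False}


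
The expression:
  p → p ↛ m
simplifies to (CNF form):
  ¬m ∨ ¬p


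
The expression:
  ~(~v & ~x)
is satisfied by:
  {x: True, v: True}
  {x: True, v: False}
  {v: True, x: False}


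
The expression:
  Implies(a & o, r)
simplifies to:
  r | ~a | ~o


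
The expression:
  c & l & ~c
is never true.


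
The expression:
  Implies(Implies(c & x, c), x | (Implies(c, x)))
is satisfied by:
  {x: True, c: False}
  {c: False, x: False}
  {c: True, x: True}


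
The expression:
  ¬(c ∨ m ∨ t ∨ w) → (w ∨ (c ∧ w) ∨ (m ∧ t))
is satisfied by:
  {c: True, t: True, m: True, w: True}
  {c: True, t: True, m: True, w: False}
  {c: True, t: True, w: True, m: False}
  {c: True, t: True, w: False, m: False}
  {c: True, m: True, w: True, t: False}
  {c: True, m: True, w: False, t: False}
  {c: True, m: False, w: True, t: False}
  {c: True, m: False, w: False, t: False}
  {t: True, m: True, w: True, c: False}
  {t: True, m: True, w: False, c: False}
  {t: True, w: True, m: False, c: False}
  {t: True, w: False, m: False, c: False}
  {m: True, w: True, t: False, c: False}
  {m: True, t: False, w: False, c: False}
  {w: True, t: False, m: False, c: False}


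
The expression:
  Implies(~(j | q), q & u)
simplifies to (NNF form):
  j | q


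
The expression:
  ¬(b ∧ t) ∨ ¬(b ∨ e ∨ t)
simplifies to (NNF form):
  ¬b ∨ ¬t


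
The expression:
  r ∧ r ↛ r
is never true.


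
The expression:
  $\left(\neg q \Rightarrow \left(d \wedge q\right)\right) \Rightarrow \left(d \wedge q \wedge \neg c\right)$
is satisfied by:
  {d: True, q: False, c: False}
  {d: False, q: False, c: False}
  {c: True, d: True, q: False}
  {c: True, d: False, q: False}
  {q: True, d: True, c: False}


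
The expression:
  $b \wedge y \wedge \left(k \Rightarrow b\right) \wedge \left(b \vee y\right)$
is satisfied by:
  {b: True, y: True}


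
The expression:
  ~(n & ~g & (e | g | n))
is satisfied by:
  {g: True, n: False}
  {n: False, g: False}
  {n: True, g: True}


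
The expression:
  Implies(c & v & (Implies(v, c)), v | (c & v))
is always true.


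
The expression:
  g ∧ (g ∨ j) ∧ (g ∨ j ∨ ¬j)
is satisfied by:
  {g: True}


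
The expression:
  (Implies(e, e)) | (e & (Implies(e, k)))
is always true.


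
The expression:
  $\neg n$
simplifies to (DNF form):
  $\neg n$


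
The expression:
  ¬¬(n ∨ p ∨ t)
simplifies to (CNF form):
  n ∨ p ∨ t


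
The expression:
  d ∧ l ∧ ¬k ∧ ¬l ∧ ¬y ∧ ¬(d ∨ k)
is never true.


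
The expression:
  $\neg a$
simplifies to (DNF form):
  $\neg a$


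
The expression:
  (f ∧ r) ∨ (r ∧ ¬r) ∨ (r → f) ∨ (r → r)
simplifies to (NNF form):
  True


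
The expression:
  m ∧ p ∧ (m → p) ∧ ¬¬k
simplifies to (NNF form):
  k ∧ m ∧ p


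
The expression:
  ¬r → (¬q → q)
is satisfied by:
  {r: True, q: True}
  {r: True, q: False}
  {q: True, r: False}


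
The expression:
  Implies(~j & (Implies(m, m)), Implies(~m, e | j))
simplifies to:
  e | j | m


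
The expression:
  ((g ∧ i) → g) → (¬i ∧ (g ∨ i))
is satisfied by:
  {g: True, i: False}


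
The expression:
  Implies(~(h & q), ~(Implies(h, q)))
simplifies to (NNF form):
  h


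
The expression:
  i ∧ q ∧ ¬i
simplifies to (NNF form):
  False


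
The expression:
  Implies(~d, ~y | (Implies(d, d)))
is always true.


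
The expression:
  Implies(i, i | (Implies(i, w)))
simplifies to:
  True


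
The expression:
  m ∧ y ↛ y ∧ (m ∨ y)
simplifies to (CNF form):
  False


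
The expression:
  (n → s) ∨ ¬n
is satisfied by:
  {s: True, n: False}
  {n: False, s: False}
  {n: True, s: True}


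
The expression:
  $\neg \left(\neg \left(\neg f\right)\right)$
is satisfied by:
  {f: False}


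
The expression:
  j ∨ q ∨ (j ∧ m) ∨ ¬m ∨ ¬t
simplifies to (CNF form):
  j ∨ q ∨ ¬m ∨ ¬t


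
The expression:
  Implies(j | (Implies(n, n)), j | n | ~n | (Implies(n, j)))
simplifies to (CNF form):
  True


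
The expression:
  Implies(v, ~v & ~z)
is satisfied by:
  {v: False}


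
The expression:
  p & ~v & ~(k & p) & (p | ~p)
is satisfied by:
  {p: True, v: False, k: False}


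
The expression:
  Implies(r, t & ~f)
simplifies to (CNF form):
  (t | ~r) & (~f | ~r)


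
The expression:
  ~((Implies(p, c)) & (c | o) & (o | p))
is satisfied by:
  {p: False, o: False, c: False}
  {c: True, p: False, o: False}
  {p: True, c: False, o: False}
  {o: True, p: True, c: False}


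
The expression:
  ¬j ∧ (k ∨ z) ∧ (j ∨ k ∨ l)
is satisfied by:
  {k: True, z: True, l: True, j: False}
  {k: True, z: True, l: False, j: False}
  {k: True, l: True, z: False, j: False}
  {k: True, l: False, z: False, j: False}
  {z: True, l: True, k: False, j: False}


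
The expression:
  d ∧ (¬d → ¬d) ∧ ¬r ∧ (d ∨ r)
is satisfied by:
  {d: True, r: False}


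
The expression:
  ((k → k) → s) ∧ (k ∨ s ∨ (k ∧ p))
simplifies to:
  s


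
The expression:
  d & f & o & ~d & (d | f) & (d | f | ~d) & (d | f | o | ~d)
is never true.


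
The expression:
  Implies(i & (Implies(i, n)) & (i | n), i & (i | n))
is always true.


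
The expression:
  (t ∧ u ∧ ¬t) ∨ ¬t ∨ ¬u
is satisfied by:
  {u: False, t: False}
  {t: True, u: False}
  {u: True, t: False}


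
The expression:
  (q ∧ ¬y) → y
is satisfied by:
  {y: True, q: False}
  {q: False, y: False}
  {q: True, y: True}


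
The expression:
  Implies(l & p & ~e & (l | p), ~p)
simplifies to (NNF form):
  e | ~l | ~p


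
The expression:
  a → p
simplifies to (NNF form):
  p ∨ ¬a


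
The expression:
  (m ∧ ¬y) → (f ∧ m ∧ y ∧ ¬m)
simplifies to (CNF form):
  y ∨ ¬m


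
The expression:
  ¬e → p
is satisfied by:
  {e: True, p: True}
  {e: True, p: False}
  {p: True, e: False}


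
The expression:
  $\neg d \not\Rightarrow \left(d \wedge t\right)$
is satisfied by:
  {d: False}


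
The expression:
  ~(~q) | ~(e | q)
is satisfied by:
  {q: True, e: False}
  {e: False, q: False}
  {e: True, q: True}


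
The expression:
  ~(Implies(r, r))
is never true.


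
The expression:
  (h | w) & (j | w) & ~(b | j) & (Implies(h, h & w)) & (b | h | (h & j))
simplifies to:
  h & w & ~b & ~j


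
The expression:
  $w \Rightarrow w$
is always true.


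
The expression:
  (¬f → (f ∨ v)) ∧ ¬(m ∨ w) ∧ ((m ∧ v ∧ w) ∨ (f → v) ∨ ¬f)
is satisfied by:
  {v: True, w: False, m: False}


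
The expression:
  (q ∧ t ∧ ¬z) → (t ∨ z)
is always true.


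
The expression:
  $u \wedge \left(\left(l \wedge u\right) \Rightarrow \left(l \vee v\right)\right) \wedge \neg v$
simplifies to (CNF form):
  $u \wedge \neg v$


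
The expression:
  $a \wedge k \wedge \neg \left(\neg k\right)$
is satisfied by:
  {a: True, k: True}


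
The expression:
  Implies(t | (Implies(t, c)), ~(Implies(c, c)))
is never true.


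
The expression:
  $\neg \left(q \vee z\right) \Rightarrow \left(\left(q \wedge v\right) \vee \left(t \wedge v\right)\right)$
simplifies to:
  $q \vee z \vee \left(t \wedge v\right)$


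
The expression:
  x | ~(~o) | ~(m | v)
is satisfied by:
  {x: True, o: True, v: False, m: False}
  {x: True, o: True, m: True, v: False}
  {x: True, o: True, v: True, m: False}
  {x: True, o: True, m: True, v: True}
  {x: True, v: False, m: False, o: False}
  {x: True, m: True, v: False, o: False}
  {x: True, v: True, m: False, o: False}
  {x: True, m: True, v: True, o: False}
  {o: True, v: False, m: False, x: False}
  {m: True, o: True, v: False, x: False}
  {o: True, v: True, m: False, x: False}
  {m: True, o: True, v: True, x: False}
  {o: False, v: False, m: False, x: False}


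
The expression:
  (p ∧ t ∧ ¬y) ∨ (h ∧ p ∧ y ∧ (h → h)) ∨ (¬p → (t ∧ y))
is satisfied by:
  {y: True, p: True, t: True}
  {y: True, p: True, t: False}
  {p: True, t: True, y: False}
  {p: True, t: False, y: False}
  {y: True, t: True, p: False}


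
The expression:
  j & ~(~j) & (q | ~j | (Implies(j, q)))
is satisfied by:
  {j: True, q: True}


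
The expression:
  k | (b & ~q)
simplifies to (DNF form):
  k | (b & ~q)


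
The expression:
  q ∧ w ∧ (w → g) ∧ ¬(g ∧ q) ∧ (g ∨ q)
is never true.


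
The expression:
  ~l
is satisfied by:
  {l: False}


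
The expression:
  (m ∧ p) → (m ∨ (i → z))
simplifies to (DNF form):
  True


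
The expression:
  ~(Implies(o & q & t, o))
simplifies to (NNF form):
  False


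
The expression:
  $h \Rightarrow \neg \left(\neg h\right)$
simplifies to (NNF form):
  $\text{True}$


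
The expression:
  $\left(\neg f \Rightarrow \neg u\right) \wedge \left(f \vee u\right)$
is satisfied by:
  {f: True}


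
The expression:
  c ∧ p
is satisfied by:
  {c: True, p: True}


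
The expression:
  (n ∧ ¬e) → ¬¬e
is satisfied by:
  {e: True, n: False}
  {n: False, e: False}
  {n: True, e: True}


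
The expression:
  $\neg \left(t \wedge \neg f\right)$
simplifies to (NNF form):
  $f \vee \neg t$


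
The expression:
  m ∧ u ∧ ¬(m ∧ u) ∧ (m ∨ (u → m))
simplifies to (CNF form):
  False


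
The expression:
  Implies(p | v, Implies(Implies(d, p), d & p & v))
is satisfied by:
  {d: True, p: False, v: False}
  {d: False, p: False, v: False}
  {v: True, d: True, p: False}
  {v: True, p: True, d: True}


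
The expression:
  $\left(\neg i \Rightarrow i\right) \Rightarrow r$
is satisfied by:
  {r: True, i: False}
  {i: False, r: False}
  {i: True, r: True}


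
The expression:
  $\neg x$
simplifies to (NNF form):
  $\neg x$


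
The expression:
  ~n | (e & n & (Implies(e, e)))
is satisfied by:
  {e: True, n: False}
  {n: False, e: False}
  {n: True, e: True}


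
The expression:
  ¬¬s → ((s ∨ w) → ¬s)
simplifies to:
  ¬s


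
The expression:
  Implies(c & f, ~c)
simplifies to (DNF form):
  ~c | ~f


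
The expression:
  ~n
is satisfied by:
  {n: False}


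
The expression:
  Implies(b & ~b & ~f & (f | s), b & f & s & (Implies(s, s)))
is always true.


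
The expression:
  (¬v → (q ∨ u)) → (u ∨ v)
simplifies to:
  u ∨ v ∨ ¬q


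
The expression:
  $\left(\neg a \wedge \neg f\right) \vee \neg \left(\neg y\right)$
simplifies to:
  $y \vee \left(\neg a \wedge \neg f\right)$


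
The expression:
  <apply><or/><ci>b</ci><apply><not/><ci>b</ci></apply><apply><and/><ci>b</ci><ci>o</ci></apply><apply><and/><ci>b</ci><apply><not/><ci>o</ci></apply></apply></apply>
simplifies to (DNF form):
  <true/>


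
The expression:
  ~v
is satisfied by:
  {v: False}


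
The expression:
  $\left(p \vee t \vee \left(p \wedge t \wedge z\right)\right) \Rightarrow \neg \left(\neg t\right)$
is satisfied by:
  {t: True, p: False}
  {p: False, t: False}
  {p: True, t: True}


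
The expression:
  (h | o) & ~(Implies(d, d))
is never true.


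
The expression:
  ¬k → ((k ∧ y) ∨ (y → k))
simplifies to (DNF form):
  k ∨ ¬y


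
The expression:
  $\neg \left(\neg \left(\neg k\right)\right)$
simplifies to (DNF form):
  $\neg k$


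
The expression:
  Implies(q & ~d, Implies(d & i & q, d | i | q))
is always true.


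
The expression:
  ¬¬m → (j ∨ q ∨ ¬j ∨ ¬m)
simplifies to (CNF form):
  True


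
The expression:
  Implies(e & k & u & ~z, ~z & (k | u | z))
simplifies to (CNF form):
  True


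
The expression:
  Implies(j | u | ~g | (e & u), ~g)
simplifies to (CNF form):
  (~g | ~j) & (~g | ~u)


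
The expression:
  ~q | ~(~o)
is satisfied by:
  {o: True, q: False}
  {q: False, o: False}
  {q: True, o: True}


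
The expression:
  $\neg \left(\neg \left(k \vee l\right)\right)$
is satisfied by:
  {k: True, l: True}
  {k: True, l: False}
  {l: True, k: False}


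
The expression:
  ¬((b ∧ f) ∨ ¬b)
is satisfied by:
  {b: True, f: False}


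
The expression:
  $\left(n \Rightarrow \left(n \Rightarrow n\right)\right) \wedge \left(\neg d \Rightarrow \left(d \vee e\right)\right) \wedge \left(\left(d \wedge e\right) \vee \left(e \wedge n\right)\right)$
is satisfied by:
  {e: True, n: True, d: True}
  {e: True, n: True, d: False}
  {e: True, d: True, n: False}


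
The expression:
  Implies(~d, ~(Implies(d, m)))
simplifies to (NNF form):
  d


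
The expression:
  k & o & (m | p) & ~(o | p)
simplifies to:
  False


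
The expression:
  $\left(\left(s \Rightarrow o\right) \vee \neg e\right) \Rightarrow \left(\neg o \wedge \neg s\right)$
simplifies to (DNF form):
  $\left(e \wedge \neg o\right) \vee \left(\neg o \wedge \neg s\right)$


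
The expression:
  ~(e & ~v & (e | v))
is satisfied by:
  {v: True, e: False}
  {e: False, v: False}
  {e: True, v: True}


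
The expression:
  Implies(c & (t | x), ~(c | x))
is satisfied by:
  {x: False, c: False, t: False}
  {t: True, x: False, c: False}
  {x: True, t: False, c: False}
  {t: True, x: True, c: False}
  {c: True, t: False, x: False}


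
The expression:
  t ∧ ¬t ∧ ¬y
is never true.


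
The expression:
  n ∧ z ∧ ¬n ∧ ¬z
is never true.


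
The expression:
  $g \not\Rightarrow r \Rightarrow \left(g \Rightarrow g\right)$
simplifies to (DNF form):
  $\text{True}$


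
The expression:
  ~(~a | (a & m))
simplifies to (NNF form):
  a & ~m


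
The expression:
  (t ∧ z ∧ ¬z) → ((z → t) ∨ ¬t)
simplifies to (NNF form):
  True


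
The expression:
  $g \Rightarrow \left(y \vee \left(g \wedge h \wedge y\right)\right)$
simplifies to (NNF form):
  $y \vee \neg g$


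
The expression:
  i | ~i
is always true.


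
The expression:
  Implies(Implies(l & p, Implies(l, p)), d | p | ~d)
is always true.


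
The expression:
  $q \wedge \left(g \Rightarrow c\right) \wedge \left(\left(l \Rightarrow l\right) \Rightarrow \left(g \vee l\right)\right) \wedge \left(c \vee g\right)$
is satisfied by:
  {l: True, g: True, c: True, q: True}
  {l: True, c: True, q: True, g: False}
  {g: True, c: True, q: True, l: False}


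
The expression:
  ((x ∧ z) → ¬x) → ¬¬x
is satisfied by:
  {x: True}


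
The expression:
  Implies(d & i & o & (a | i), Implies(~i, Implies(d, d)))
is always true.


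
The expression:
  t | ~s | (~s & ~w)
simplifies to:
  t | ~s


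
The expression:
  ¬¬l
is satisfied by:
  {l: True}


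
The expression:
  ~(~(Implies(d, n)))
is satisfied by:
  {n: True, d: False}
  {d: False, n: False}
  {d: True, n: True}


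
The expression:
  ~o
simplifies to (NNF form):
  ~o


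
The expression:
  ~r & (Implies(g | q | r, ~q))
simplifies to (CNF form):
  ~q & ~r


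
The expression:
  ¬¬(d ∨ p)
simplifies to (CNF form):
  d ∨ p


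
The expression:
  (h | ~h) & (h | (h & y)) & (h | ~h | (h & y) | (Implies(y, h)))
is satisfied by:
  {h: True}


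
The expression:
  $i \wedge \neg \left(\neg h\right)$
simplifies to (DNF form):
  $h \wedge i$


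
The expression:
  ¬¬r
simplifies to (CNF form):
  r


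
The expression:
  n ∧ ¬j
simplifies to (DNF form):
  n ∧ ¬j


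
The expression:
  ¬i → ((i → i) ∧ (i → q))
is always true.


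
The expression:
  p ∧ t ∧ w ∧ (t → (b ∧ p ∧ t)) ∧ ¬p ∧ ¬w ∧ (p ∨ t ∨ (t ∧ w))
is never true.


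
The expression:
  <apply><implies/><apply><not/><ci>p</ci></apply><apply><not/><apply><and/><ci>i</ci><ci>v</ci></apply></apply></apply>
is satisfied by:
  {p: True, v: False, i: False}
  {v: False, i: False, p: False}
  {i: True, p: True, v: False}
  {i: True, v: False, p: False}
  {p: True, v: True, i: False}
  {v: True, p: False, i: False}
  {i: True, v: True, p: True}


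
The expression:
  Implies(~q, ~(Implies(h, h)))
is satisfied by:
  {q: True}


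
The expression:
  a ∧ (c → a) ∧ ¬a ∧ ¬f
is never true.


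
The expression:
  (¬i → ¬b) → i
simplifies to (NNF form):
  b ∨ i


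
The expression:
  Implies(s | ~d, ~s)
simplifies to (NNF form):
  ~s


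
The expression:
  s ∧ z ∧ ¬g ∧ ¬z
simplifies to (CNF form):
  False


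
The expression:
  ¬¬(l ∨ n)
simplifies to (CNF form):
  l ∨ n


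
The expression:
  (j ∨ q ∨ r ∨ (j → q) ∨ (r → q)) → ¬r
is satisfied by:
  {r: False}


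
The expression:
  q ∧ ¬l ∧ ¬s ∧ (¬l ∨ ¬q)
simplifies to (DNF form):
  q ∧ ¬l ∧ ¬s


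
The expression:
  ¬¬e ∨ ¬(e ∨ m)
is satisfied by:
  {e: True, m: False}
  {m: False, e: False}
  {m: True, e: True}


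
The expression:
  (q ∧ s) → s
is always true.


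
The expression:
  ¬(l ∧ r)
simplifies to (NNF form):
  ¬l ∨ ¬r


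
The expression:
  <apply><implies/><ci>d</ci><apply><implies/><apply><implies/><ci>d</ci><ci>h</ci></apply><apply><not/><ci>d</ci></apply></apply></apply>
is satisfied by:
  {h: False, d: False}
  {d: True, h: False}
  {h: True, d: False}


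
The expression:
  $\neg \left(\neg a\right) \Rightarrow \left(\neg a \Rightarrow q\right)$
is always true.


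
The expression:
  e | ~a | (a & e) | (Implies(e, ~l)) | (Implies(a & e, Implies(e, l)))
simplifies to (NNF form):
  True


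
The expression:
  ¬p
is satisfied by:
  {p: False}


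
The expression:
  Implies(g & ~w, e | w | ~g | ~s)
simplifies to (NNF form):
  e | w | ~g | ~s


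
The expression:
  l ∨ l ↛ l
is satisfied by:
  {l: True}


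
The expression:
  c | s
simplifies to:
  c | s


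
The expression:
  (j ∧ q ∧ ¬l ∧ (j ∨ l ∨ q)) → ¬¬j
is always true.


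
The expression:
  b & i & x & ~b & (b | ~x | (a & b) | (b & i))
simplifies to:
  False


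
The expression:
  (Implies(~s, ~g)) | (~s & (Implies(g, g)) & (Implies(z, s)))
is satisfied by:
  {s: True, g: False, z: False}
  {g: False, z: False, s: False}
  {z: True, s: True, g: False}
  {z: True, g: False, s: False}
  {s: True, g: True, z: False}
  {g: True, s: False, z: False}
  {z: True, g: True, s: True}


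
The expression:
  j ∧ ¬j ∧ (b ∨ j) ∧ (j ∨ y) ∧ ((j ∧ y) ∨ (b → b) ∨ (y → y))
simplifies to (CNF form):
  False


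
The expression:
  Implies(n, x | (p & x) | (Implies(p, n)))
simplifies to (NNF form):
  True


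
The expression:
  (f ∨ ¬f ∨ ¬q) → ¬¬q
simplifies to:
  q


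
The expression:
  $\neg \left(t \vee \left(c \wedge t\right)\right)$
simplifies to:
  $\neg t$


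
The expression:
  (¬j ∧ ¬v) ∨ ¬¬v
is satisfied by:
  {v: True, j: False}
  {j: False, v: False}
  {j: True, v: True}


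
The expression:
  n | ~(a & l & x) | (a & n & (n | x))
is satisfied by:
  {n: True, l: False, a: False, x: False}
  {n: False, l: False, a: False, x: False}
  {n: True, x: True, l: False, a: False}
  {x: True, n: False, l: False, a: False}
  {n: True, a: True, x: False, l: False}
  {a: True, x: False, l: False, n: False}
  {n: True, x: True, a: True, l: False}
  {x: True, a: True, n: False, l: False}
  {n: True, l: True, x: False, a: False}
  {l: True, x: False, a: False, n: False}
  {n: True, x: True, l: True, a: False}
  {x: True, l: True, n: False, a: False}
  {n: True, a: True, l: True, x: False}
  {a: True, l: True, x: False, n: False}
  {n: True, x: True, a: True, l: True}


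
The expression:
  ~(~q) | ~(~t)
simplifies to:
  q | t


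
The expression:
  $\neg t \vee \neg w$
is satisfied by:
  {w: False, t: False}
  {t: True, w: False}
  {w: True, t: False}


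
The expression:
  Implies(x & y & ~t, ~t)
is always true.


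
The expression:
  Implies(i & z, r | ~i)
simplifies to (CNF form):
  r | ~i | ~z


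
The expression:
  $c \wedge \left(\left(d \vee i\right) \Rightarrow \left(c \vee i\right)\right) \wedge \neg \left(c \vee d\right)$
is never true.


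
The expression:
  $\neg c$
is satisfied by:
  {c: False}


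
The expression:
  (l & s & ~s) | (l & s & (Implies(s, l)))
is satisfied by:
  {s: True, l: True}


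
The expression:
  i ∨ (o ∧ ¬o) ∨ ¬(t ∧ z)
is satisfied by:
  {i: True, t: False, z: False}
  {t: False, z: False, i: False}
  {i: True, z: True, t: False}
  {z: True, t: False, i: False}
  {i: True, t: True, z: False}
  {t: True, i: False, z: False}
  {i: True, z: True, t: True}


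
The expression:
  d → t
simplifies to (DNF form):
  t ∨ ¬d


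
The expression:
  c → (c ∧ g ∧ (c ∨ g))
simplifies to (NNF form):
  g ∨ ¬c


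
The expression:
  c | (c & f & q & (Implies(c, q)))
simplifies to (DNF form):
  c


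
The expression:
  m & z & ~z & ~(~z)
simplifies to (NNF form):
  False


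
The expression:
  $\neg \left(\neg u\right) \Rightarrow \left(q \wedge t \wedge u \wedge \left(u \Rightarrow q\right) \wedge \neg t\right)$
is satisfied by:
  {u: False}


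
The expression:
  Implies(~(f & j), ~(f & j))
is always true.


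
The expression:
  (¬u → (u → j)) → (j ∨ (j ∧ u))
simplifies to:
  j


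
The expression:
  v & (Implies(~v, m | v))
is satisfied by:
  {v: True}


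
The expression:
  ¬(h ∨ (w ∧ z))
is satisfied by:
  {w: False, h: False, z: False}
  {z: True, w: False, h: False}
  {w: True, z: False, h: False}


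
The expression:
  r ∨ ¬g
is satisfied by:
  {r: True, g: False}
  {g: False, r: False}
  {g: True, r: True}


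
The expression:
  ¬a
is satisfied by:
  {a: False}


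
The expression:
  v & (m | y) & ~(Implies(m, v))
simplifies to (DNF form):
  False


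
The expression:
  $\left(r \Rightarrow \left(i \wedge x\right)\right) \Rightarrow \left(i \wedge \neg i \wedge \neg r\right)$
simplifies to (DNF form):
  $\left(r \wedge \neg i\right) \vee \left(r \wedge \neg x\right)$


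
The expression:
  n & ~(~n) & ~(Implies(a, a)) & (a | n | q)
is never true.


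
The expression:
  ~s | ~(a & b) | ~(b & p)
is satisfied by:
  {s: False, p: False, a: False, b: False}
  {b: True, s: False, p: False, a: False}
  {a: True, s: False, p: False, b: False}
  {b: True, a: True, s: False, p: False}
  {p: True, b: False, s: False, a: False}
  {b: True, p: True, s: False, a: False}
  {a: True, p: True, b: False, s: False}
  {b: True, a: True, p: True, s: False}
  {s: True, a: False, p: False, b: False}
  {b: True, s: True, a: False, p: False}
  {a: True, s: True, b: False, p: False}
  {b: True, a: True, s: True, p: False}
  {p: True, s: True, a: False, b: False}
  {b: True, p: True, s: True, a: False}
  {a: True, p: True, s: True, b: False}


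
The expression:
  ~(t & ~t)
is always true.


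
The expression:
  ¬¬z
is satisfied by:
  {z: True}


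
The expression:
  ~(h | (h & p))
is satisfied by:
  {h: False}


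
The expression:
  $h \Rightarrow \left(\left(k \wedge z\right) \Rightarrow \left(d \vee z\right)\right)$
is always true.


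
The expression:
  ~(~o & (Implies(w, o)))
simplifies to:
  o | w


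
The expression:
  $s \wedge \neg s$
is never true.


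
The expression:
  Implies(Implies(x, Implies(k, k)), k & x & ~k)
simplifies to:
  False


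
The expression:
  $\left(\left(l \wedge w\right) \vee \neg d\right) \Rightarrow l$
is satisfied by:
  {d: True, l: True}
  {d: True, l: False}
  {l: True, d: False}


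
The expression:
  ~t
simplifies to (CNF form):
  ~t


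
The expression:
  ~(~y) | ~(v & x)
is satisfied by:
  {y: True, v: False, x: False}
  {v: False, x: False, y: False}
  {y: True, x: True, v: False}
  {x: True, v: False, y: False}
  {y: True, v: True, x: False}
  {v: True, y: False, x: False}
  {y: True, x: True, v: True}


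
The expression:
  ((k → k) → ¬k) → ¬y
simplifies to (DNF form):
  k ∨ ¬y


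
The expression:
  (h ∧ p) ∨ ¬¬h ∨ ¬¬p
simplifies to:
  h ∨ p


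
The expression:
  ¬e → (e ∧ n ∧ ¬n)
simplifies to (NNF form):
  e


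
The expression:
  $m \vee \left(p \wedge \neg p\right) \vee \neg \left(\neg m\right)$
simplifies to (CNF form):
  $m$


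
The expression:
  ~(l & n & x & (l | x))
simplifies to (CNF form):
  ~l | ~n | ~x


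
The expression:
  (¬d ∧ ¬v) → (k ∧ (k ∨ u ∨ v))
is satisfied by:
  {d: True, k: True, v: True}
  {d: True, k: True, v: False}
  {d: True, v: True, k: False}
  {d: True, v: False, k: False}
  {k: True, v: True, d: False}
  {k: True, v: False, d: False}
  {v: True, k: False, d: False}


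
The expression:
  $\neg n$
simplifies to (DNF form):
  $\neg n$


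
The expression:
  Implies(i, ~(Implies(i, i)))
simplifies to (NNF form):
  ~i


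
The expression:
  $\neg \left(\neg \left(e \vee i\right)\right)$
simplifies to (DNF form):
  $e \vee i$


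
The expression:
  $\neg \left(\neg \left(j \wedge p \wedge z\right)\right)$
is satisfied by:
  {p: True, z: True, j: True}


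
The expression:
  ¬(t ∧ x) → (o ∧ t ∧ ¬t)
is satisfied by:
  {t: True, x: True}


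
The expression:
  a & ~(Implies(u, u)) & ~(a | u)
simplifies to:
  False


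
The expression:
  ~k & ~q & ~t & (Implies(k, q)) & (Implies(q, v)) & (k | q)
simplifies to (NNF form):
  False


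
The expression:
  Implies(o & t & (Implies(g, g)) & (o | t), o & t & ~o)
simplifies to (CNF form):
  ~o | ~t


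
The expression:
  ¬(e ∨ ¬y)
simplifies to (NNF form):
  y ∧ ¬e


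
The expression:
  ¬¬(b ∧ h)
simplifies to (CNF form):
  b ∧ h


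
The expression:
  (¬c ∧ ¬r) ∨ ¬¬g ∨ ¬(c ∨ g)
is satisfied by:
  {g: True, c: False}
  {c: False, g: False}
  {c: True, g: True}


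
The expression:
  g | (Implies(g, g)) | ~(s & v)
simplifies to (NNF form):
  True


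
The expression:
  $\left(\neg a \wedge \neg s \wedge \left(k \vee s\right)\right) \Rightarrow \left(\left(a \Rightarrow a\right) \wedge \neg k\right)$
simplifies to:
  $a \vee s \vee \neg k$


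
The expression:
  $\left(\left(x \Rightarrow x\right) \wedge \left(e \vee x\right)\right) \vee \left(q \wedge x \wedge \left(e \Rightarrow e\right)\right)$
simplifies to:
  $e \vee x$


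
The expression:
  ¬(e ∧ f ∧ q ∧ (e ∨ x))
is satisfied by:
  {e: False, q: False, f: False}
  {f: True, e: False, q: False}
  {q: True, e: False, f: False}
  {f: True, q: True, e: False}
  {e: True, f: False, q: False}
  {f: True, e: True, q: False}
  {q: True, e: True, f: False}


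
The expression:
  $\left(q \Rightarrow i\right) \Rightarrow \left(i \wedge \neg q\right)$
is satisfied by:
  {q: True, i: False}
  {i: True, q: False}


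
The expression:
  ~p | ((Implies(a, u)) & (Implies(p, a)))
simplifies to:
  ~p | (a & u)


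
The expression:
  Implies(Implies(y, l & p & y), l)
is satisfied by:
  {y: True, l: True}
  {y: True, l: False}
  {l: True, y: False}


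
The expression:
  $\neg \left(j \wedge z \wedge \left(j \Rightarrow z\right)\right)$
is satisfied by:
  {z: False, j: False}
  {j: True, z: False}
  {z: True, j: False}


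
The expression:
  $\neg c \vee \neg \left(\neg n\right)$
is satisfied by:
  {n: True, c: False}
  {c: False, n: False}
  {c: True, n: True}


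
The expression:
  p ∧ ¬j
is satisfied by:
  {p: True, j: False}


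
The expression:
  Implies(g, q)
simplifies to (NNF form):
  q | ~g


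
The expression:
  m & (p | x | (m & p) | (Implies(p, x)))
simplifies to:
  m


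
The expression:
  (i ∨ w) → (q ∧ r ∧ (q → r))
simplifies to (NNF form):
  (q ∨ ¬i) ∧ (q ∨ ¬w) ∧ (r ∨ ¬i) ∧ (r ∨ ¬w)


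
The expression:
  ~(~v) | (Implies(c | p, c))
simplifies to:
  c | v | ~p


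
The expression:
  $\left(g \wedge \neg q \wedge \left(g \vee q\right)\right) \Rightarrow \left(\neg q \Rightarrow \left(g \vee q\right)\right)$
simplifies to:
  $\text{True}$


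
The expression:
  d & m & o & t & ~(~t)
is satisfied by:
  {t: True, m: True, d: True, o: True}


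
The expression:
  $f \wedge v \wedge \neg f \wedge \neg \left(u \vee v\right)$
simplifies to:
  $\text{False}$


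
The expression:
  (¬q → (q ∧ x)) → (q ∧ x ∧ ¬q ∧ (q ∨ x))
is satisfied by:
  {q: False}


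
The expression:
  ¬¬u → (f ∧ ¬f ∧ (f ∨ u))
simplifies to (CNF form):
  ¬u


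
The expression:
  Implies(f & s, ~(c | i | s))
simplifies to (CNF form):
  ~f | ~s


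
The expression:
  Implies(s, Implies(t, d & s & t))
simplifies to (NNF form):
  d | ~s | ~t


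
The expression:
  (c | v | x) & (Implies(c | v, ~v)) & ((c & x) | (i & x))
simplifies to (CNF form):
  x & ~v & (c | i)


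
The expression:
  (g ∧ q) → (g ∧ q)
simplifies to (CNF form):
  True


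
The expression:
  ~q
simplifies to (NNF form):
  ~q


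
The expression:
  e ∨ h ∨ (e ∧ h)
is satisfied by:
  {e: True, h: True}
  {e: True, h: False}
  {h: True, e: False}


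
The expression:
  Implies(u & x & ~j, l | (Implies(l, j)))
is always true.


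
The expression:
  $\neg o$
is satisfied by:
  {o: False}


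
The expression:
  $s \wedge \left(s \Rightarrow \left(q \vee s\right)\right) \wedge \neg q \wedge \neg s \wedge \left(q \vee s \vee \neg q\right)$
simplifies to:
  $\text{False}$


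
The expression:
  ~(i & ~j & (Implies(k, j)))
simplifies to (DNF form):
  j | k | ~i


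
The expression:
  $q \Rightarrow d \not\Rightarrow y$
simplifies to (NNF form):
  $\left(d \wedge \neg y\right) \vee \neg q$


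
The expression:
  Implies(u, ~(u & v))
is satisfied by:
  {u: False, v: False}
  {v: True, u: False}
  {u: True, v: False}


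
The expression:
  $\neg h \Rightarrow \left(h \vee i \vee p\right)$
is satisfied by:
  {i: True, p: True, h: True}
  {i: True, p: True, h: False}
  {i: True, h: True, p: False}
  {i: True, h: False, p: False}
  {p: True, h: True, i: False}
  {p: True, h: False, i: False}
  {h: True, p: False, i: False}


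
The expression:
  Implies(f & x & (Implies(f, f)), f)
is always true.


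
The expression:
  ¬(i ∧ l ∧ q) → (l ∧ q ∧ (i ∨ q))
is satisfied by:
  {q: True, l: True}


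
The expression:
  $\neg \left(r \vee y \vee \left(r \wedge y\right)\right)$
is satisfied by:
  {y: False, r: False}


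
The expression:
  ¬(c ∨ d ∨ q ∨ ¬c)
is never true.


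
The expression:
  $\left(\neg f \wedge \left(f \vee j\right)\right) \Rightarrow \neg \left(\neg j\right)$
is always true.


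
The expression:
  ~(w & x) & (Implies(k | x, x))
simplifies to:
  (x & ~w) | (~k & ~x)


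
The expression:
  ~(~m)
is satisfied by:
  {m: True}


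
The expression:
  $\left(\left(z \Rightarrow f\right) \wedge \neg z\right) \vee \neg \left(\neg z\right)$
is always true.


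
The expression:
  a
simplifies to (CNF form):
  a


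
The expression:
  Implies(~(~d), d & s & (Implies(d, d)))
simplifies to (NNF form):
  s | ~d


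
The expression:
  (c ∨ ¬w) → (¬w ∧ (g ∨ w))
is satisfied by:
  {g: True, w: False, c: False}
  {c: True, g: True, w: False}
  {w: True, g: True, c: False}
  {w: True, g: False, c: False}


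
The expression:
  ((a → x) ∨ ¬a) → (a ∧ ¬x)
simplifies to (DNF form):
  a ∧ ¬x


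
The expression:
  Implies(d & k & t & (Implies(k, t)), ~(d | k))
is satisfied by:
  {k: False, t: False, d: False}
  {d: True, k: False, t: False}
  {t: True, k: False, d: False}
  {d: True, t: True, k: False}
  {k: True, d: False, t: False}
  {d: True, k: True, t: False}
  {t: True, k: True, d: False}


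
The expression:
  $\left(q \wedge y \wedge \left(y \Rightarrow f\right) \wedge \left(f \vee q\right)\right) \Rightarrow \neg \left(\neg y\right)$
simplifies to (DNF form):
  $\text{True}$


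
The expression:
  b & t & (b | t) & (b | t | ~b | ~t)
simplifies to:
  b & t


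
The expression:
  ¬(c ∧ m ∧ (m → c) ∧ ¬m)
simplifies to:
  True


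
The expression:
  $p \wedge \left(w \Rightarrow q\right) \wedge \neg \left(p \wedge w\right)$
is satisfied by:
  {p: True, w: False}


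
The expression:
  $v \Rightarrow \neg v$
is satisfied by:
  {v: False}


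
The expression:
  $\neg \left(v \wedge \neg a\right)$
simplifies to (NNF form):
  $a \vee \neg v$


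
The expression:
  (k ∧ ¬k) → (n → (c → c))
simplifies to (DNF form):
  True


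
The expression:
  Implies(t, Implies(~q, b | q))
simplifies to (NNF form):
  b | q | ~t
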